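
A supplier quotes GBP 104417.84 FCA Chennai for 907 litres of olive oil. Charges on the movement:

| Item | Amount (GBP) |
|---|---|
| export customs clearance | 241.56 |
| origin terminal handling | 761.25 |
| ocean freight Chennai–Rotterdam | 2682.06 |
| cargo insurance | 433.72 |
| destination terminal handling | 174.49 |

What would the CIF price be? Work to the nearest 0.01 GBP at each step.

CIF price: GBP 108294.87

Not relevant to the conversion: export clearance — on the seller under both FCA and CIF; already in the FCA price and stays in the CIF price. destination terminal — on the buyer under both terms; not part of either seller's price.
From FCA to CIF, the seller additionally bears: origin terminal, freight, insurance.
CIF price = 104417.84 + 761.25 + 2682.06 + 433.72 = 108294.87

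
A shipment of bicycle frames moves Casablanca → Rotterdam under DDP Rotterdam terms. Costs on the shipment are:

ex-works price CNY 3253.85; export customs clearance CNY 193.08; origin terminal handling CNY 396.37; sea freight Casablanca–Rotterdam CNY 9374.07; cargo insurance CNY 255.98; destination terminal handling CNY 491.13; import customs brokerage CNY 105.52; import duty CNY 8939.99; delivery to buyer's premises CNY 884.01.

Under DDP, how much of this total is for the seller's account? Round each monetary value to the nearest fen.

DDP: the seller bears all costs including import duty.
Seller's account: goods 3253.85 + export clearance 193.08 + origin terminal 396.37 + freight 9374.07 + insurance 255.98 + destination terminal 491.13 + brokerage 105.52 + duty 8939.99 + delivery 884.01 = 23894.00
Buyer's account: 0.00

Seller's account: CNY 23894.00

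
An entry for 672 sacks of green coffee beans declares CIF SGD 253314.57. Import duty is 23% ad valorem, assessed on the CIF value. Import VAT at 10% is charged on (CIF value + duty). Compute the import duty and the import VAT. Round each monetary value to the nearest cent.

Import duty: SGD 58262.35; import VAT: SGD 31157.69

Import duty = 253314.57 × 23% = 58262.35
VAT base = CIF + duty = 253314.57 + 58262.35 = 311576.92
Import VAT = 311576.92 × 10% = 31157.69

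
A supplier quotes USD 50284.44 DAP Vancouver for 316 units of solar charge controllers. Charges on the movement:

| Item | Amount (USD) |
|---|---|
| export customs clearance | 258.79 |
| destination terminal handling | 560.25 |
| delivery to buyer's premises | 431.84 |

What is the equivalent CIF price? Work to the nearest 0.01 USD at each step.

Not relevant to the conversion: export clearance — on the seller under both DAP and CIF; already in the DAP price and stays in the CIF price.
From DAP to CIF, the seller no longer bears: destination terminal, delivery.
CIF price = 50284.44 − 560.25 − 431.84 = 49292.35

CIF price: USD 49292.35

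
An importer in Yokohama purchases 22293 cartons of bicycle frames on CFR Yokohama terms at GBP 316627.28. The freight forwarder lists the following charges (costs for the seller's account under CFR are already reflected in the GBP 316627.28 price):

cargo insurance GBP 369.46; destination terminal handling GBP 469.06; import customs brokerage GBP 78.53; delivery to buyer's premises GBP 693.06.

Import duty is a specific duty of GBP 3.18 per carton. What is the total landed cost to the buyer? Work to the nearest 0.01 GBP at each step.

CFR: the seller pays costs through ocean freight to the destination port, but not insurance.
CIF value = CFR price + insurance = 316627.28 + 369.46 = 316996.74
Import duty = 22293 × 3.18 = 70891.74
Buyer bears: insurance 369.46 + destination terminal 469.06 + brokerage 78.53 + delivery 693.06 + duty 70891.74 = 72501.85
Landed cost = invoice 316627.28 + 72501.85 = 389129.13

Total landed cost: GBP 389129.13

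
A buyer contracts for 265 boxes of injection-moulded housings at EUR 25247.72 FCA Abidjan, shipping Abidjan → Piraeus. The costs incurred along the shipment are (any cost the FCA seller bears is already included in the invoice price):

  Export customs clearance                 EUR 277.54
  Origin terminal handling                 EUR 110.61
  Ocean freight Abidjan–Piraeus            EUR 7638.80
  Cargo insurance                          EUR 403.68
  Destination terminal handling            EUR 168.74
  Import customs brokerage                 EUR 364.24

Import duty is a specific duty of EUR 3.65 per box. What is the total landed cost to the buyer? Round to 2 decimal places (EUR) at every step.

FCA: the seller delivers export-cleared goods to the carrier; the buyer bears costs from that point.
Already in the invoice (seller's account under FCA): export clearance — exclude.
CIF value = FCA price + origin terminal + freight + insurance = 25247.72 + 110.61 + 7638.80 + 403.68 = 33400.81
Import duty = 265 × 3.65 = 967.25
Buyer bears: origin terminal 110.61 + freight 7638.80 + insurance 403.68 + destination terminal 168.74 + brokerage 364.24 + duty 967.25 = 9653.32
Landed cost = invoice 25247.72 + 9653.32 = 34901.04

Total landed cost: EUR 34901.04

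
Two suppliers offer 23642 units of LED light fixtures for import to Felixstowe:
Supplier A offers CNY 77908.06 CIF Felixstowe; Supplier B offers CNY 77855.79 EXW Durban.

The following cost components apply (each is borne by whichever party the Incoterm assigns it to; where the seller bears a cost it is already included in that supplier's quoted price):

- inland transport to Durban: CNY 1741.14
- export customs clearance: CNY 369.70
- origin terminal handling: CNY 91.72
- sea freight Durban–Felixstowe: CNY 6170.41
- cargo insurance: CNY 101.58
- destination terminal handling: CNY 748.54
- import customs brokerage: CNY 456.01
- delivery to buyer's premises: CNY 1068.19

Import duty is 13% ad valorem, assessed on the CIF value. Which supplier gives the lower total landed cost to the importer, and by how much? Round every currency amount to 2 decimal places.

Supplier A (CIF):
The CIF price already equals the CIF value: 77908.06
Import duty = 77908.06 × 13% = 10128.05
Buyer bears (A): 748.54 + 456.01 + 1068.19 = 2272.74
Landed cost (A) = invoice 77908.06 + 2272.74 + duty 10128.05 = 90308.85
Supplier B (EXW):
CIF value = EXW price + inland to port + export clearance + origin terminal + freight + insurance = 77855.79 + 1741.14 + 369.70 + 91.72 + 6170.41 + 101.58 = 86330.34
Import duty = 86330.34 × 13% = 11222.94
Buyer bears (B): 1741.14 + 369.70 + 91.72 + 6170.41 + 101.58 + 748.54 + 456.01 + 1068.19 = 10747.29
Landed cost (B) = invoice 77855.79 + 10747.29 + duty 11222.94 = 99826.02
Difference = |90308.85 − 99826.02| = 9517.17

Supplier A is cheaper by CNY 9517.17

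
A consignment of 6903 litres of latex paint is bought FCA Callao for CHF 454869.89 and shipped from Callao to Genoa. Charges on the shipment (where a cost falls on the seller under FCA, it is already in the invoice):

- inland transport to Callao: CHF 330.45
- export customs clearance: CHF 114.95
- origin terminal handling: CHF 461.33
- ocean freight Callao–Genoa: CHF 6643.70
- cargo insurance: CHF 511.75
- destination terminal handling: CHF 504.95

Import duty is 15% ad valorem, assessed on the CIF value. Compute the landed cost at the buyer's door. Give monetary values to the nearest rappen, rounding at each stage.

Total landed cost: CHF 532364.62

FCA: the seller delivers export-cleared goods to the carrier; the buyer bears costs from that point.
Already in the invoice (seller's account under FCA): inland to port, export clearance — exclude.
CIF value = FCA price + origin terminal + freight + insurance = 454869.89 + 461.33 + 6643.70 + 511.75 = 462486.67
Import duty = 462486.67 × 15% = 69373.00
Buyer bears: origin terminal 461.33 + freight 6643.70 + insurance 511.75 + destination terminal 504.95 + duty 69373.00 = 77494.73
Landed cost = invoice 454869.89 + 77494.73 = 532364.62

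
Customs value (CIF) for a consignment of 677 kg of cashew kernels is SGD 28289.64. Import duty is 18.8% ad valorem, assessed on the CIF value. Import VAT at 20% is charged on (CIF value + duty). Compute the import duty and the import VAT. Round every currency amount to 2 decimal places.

Import duty: SGD 5318.45; import VAT: SGD 6721.62

Import duty = 28289.64 × 18.8% = 5318.45
VAT base = CIF + duty = 28289.64 + 5318.45 = 33608.09
Import VAT = 33608.09 × 20% = 6721.62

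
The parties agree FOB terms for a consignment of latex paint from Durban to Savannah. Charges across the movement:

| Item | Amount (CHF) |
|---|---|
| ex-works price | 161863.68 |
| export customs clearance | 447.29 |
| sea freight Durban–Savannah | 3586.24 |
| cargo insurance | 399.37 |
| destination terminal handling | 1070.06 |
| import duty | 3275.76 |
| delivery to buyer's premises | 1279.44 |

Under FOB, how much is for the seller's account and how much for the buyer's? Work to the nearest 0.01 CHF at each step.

Seller: CHF 162310.97; buyer: CHF 9610.87

FOB: the seller bears costs until goods are on board at the origin port; the buyer bears freight, insurance and all costs thereafter.
Seller's account: goods 161863.68 + export clearance 447.29 = 162310.97
Buyer's account: freight 3586.24 + insurance 399.37 + destination terminal 1070.06 + duty 3275.76 + delivery 1279.44 = 9610.87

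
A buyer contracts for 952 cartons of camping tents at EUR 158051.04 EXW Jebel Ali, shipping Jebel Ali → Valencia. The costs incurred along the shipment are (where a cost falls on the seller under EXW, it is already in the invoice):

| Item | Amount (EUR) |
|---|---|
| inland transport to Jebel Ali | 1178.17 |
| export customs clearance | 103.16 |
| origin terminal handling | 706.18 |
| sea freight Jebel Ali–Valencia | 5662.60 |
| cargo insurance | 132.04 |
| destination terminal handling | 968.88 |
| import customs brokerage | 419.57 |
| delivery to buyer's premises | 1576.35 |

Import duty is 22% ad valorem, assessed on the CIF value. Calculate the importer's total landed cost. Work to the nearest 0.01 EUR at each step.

EXW: the seller makes goods available at their premises; the buyer bears all onward costs.
CIF value = EXW price + inland to port + export clearance + origin terminal + freight + insurance = 158051.04 + 1178.17 + 103.16 + 706.18 + 5662.60 + 132.04 = 165833.19
Import duty = 165833.19 × 22% = 36483.30
Buyer bears: inland to port 1178.17 + export clearance 103.16 + origin terminal 706.18 + freight 5662.60 + insurance 132.04 + destination terminal 968.88 + brokerage 419.57 + delivery 1576.35 + duty 36483.30 = 47230.25
Landed cost = invoice 158051.04 + 47230.25 = 205281.29

Total landed cost: EUR 205281.29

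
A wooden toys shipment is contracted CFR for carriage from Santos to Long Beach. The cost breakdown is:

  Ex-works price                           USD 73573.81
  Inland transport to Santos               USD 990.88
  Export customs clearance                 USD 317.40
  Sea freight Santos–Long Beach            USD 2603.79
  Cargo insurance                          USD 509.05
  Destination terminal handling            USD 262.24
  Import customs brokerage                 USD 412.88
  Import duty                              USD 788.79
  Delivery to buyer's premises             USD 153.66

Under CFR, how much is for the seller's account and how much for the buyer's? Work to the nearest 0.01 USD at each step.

CFR: the seller pays costs through ocean freight to the destination port, but not insurance.
Seller's account: goods 73573.81 + inland to port 990.88 + export clearance 317.40 + freight 2603.79 = 77485.88
Buyer's account: insurance 509.05 + destination terminal 262.24 + brokerage 412.88 + duty 788.79 + delivery 153.66 = 2126.62

Seller: USD 77485.88; buyer: USD 2126.62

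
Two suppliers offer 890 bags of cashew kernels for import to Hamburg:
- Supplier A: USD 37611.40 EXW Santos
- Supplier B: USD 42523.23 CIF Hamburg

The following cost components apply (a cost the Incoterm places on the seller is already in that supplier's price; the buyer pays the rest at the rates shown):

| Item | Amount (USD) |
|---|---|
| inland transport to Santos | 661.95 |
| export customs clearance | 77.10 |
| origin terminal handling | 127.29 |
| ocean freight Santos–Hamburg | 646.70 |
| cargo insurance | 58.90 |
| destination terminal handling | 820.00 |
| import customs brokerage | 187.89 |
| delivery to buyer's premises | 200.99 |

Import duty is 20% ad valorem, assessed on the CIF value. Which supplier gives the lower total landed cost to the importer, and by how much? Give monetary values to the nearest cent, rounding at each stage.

Supplier A is cheaper by USD 4007.87

Supplier A (EXW):
CIF value = EXW price + inland to port + export clearance + origin terminal + freight + insurance = 37611.40 + 661.95 + 77.10 + 127.29 + 646.70 + 58.90 = 39183.34
Import duty = 39183.34 × 20% = 7836.67
Buyer bears (A): 661.95 + 77.10 + 127.29 + 646.70 + 58.90 + 820.00 + 187.89 + 200.99 = 2780.82
Landed cost (A) = invoice 37611.40 + 2780.82 + duty 7836.67 = 48228.89
Supplier B (CIF):
The CIF price already equals the CIF value: 42523.23
Import duty = 42523.23 × 20% = 8504.65
Buyer bears (B): 820.00 + 187.89 + 200.99 = 1208.88
Landed cost (B) = invoice 42523.23 + 1208.88 + duty 8504.65 = 52236.76
Difference = |48228.89 − 52236.76| = 4007.87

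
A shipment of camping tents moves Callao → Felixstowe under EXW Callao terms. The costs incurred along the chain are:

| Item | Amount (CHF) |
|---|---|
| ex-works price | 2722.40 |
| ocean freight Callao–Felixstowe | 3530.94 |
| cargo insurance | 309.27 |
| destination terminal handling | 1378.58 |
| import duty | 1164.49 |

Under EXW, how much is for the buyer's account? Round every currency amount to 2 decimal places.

EXW: the seller makes goods available at their premises; the buyer bears all onward costs.
Seller's account: goods 2722.40 = 2722.40
Buyer's account: freight 3530.94 + insurance 309.27 + destination terminal 1378.58 + duty 1164.49 = 6383.28

Buyer's account: CHF 6383.28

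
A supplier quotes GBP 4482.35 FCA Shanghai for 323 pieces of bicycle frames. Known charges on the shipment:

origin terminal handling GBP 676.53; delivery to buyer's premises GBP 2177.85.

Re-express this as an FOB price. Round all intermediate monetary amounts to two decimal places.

FOB price: GBP 5158.88

Not relevant to the conversion: delivery — on the buyer under both terms; not part of either seller's price.
From FCA to FOB, the seller additionally bears: origin terminal.
FOB price = 4482.35 + 676.53 = 5158.88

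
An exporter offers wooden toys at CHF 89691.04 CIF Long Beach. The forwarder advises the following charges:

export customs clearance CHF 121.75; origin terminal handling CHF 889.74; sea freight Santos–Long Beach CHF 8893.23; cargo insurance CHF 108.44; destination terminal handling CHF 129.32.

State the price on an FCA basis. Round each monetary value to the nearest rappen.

FCA price: CHF 79799.63

Not relevant to the conversion: export clearance — on the seller under both CIF and FCA; already in the CIF price and stays in the FCA price. destination terminal — on the buyer under both terms; not part of either seller's price.
From CIF to FCA, the seller no longer bears: origin terminal, freight, insurance.
FCA price = 89691.04 − 889.74 − 8893.23 − 108.44 = 79799.63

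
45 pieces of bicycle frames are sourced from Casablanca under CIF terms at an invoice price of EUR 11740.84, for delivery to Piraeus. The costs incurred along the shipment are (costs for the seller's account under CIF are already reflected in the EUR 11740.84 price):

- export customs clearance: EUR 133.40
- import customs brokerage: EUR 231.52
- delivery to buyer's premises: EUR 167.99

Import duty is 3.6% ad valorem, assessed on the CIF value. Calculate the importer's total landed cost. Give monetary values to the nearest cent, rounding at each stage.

CIF: the seller pays costs through ocean freight and marine insurance to the destination port.
Already in the invoice (seller's account under CIF): export clearance — exclude.
The CIF price already equals the CIF value: 11740.84
Import duty = 11740.84 × 3.6% = 422.67
Buyer bears: brokerage 231.52 + delivery 167.99 + duty 422.67 = 822.18
Landed cost = invoice 11740.84 + 822.18 = 12563.02

Total landed cost: EUR 12563.02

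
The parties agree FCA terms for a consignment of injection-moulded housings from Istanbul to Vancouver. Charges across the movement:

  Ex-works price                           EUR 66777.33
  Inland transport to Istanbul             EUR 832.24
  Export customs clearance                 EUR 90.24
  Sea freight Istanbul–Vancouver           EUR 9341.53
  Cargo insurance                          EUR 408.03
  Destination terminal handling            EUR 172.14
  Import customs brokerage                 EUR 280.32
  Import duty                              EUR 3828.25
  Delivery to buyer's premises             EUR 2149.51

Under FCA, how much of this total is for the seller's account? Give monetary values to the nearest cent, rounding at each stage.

Seller's account: EUR 67699.81

FCA: the seller delivers export-cleared goods to the carrier; the buyer bears costs from that point.
Seller's account: goods 66777.33 + inland to port 832.24 + export clearance 90.24 = 67699.81
Buyer's account: freight 9341.53 + insurance 408.03 + destination terminal 172.14 + brokerage 280.32 + duty 3828.25 + delivery 2149.51 = 16179.78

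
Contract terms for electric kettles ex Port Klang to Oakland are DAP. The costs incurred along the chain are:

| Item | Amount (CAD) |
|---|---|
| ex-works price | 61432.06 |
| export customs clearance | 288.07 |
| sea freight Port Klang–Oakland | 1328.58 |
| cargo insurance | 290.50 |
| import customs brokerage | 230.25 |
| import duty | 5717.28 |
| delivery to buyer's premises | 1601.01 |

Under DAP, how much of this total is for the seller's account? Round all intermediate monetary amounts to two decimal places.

DAP: the seller bears all costs to the named destination except import duty and clearance.
Seller's account: goods 61432.06 + export clearance 288.07 + freight 1328.58 + insurance 290.50 + delivery 1601.01 = 64940.22
Buyer's account: brokerage 230.25 + duty 5717.28 = 5947.53

Seller's account: CAD 64940.22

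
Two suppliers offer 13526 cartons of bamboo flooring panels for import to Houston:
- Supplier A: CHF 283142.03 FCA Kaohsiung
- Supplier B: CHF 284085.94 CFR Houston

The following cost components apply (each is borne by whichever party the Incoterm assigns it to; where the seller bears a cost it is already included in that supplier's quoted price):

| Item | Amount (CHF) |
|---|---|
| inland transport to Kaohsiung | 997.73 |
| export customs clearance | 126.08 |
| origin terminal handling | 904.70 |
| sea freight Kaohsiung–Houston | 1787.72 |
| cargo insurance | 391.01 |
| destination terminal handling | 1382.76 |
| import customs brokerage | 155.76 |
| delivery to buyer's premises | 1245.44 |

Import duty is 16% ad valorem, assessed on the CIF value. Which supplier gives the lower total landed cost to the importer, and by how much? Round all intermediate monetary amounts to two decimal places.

Supplier A (FCA):
CIF value = FCA price + origin terminal + freight + insurance = 283142.03 + 904.70 + 1787.72 + 391.01 = 286225.46
Import duty = 286225.46 × 16% = 45796.07
Buyer bears (A): 904.70 + 1787.72 + 391.01 + 1382.76 + 155.76 + 1245.44 = 5867.39
Landed cost (A) = invoice 283142.03 + 5867.39 + duty 45796.07 = 334805.49
Supplier B (CFR):
CIF value = CFR price + insurance = 284085.94 + 391.01 = 284476.95
Import duty = 284476.95 × 16% = 45516.31
Buyer bears (B): 391.01 + 1382.76 + 155.76 + 1245.44 = 3174.97
Landed cost (B) = invoice 284085.94 + 3174.97 + duty 45516.31 = 332777.22
Difference = |334805.49 − 332777.22| = 2028.27

Supplier B is cheaper by CHF 2028.27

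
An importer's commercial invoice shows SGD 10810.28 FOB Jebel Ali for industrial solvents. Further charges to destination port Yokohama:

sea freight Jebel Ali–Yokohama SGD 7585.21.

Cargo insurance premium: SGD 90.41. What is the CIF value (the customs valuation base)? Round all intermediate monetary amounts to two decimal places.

CIF value: SGD 18485.90

CIF = FOB price + freight + insurance
CIF = 10810.28 + 7585.21 + 90.41 = 18485.90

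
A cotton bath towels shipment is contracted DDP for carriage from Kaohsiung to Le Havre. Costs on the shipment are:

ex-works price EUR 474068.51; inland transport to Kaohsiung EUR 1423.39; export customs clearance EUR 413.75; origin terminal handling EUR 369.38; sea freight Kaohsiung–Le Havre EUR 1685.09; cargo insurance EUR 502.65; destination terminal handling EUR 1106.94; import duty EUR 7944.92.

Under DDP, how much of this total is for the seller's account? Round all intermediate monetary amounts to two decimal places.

DDP: the seller bears all costs including import duty.
Seller's account: goods 474068.51 + inland to port 1423.39 + export clearance 413.75 + origin terminal 369.38 + freight 1685.09 + insurance 502.65 + destination terminal 1106.94 + duty 7944.92 = 487514.63
Buyer's account: 0.00

Seller's account: EUR 487514.63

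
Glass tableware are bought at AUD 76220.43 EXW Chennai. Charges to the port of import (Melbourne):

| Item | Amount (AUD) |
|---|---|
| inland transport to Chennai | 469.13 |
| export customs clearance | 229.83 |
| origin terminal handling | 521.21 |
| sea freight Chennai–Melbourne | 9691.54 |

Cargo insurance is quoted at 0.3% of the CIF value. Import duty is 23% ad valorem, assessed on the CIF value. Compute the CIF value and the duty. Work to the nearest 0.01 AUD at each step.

Let C be the CIF value. C = EXW price + pre-shipment costs + freight + 0.3% × C
C − 0.3% × C = 76220.43 + 469.13 + 229.83 + 521.21 + 9691.54
0.997 × C = 87132.14
C = 87132.14 / 0.997 = 87394.32
Insurance premium = 0.3% × 87394.32 = 262.18
Import duty = 87394.32 × 23% = 20100.69

CIF value: AUD 87394.32; import duty: AUD 20100.69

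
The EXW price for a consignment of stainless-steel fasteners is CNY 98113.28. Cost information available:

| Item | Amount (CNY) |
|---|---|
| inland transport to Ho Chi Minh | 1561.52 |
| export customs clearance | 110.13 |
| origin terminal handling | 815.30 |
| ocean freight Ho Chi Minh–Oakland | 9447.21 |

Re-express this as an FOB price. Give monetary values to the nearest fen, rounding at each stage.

FOB price: CNY 100600.23

Not relevant to the conversion: freight — on the buyer under both terms; not part of either seller's price.
From EXW to FOB, the seller additionally bears: inland to port, export clearance, origin terminal.
FOB price = 98113.28 + 1561.52 + 110.13 + 815.30 = 100600.23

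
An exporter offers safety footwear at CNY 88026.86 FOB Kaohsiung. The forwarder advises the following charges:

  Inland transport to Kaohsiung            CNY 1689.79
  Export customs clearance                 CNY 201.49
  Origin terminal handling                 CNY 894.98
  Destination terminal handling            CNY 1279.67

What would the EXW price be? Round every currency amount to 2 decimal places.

EXW price: CNY 85240.60

Not relevant to the conversion: destination terminal — on the buyer under both terms; not part of either seller's price.
From FOB to EXW, the seller no longer bears: inland to port, export clearance, origin terminal.
EXW price = 88026.86 − 1689.79 − 201.49 − 894.98 = 85240.60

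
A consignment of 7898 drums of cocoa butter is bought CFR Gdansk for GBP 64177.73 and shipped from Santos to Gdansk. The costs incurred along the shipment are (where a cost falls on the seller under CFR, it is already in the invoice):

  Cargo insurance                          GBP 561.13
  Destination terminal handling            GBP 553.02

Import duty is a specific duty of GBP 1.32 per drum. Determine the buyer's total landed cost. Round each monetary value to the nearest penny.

CFR: the seller pays costs through ocean freight to the destination port, but not insurance.
CIF value = CFR price + insurance = 64177.73 + 561.13 = 64738.86
Import duty = 7898 × 1.32 = 10425.36
Buyer bears: insurance 561.13 + destination terminal 553.02 + duty 10425.36 = 11539.51
Landed cost = invoice 64177.73 + 11539.51 = 75717.24

Total landed cost: GBP 75717.24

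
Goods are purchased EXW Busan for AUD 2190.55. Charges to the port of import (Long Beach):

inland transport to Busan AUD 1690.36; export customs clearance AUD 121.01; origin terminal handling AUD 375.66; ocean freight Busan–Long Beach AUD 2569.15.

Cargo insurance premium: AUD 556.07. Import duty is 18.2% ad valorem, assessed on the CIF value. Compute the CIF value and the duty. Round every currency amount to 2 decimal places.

CIF value: AUD 7502.80; import duty: AUD 1365.51

CIF = EXW price + pre-shipment costs + freight + insurance
CIF = 2190.55 + 1690.36 + 121.01 + 375.66 + 2569.15 + 556.07 = 7502.80
Import duty = 7502.80 × 18.2% = 1365.51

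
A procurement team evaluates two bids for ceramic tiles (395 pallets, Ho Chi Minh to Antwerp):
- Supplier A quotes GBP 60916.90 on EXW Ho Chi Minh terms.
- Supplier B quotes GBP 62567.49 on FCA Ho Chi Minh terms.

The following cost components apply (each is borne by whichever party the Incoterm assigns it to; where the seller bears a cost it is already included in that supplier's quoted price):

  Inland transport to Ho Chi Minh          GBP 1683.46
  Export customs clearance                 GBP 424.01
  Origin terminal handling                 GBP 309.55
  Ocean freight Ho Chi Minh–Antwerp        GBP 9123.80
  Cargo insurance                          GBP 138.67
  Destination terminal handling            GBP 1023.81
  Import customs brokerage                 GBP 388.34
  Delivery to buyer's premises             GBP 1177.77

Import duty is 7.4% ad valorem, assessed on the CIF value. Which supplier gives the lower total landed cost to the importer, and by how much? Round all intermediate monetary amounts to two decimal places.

Supplier A (EXW):
CIF value = EXW price + inland to port + export clearance + origin terminal + freight + insurance = 60916.90 + 1683.46 + 424.01 + 309.55 + 9123.80 + 138.67 = 72596.39
Import duty = 72596.39 × 7.4% = 5372.13
Buyer bears (A): 1683.46 + 424.01 + 309.55 + 9123.80 + 138.67 + 1023.81 + 388.34 + 1177.77 = 14269.41
Landed cost (A) = invoice 60916.90 + 14269.41 + duty 5372.13 = 80558.44
Supplier B (FCA):
CIF value = FCA price + origin terminal + freight + insurance = 62567.49 + 309.55 + 9123.80 + 138.67 = 72139.51
Import duty = 72139.51 × 7.4% = 5338.32
Buyer bears (B): 309.55 + 9123.80 + 138.67 + 1023.81 + 388.34 + 1177.77 = 12161.94
Landed cost (B) = invoice 62567.49 + 12161.94 + duty 5338.32 = 80067.75
Difference = |80558.44 − 80067.75| = 490.69

Supplier B is cheaper by GBP 490.69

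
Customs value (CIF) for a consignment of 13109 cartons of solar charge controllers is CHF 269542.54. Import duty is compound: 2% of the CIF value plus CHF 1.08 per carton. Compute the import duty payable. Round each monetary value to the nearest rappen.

Ad valorem component: 269542.54 × 2% = 5390.85
Specific component: 13109 × 1.08 = 14157.72
Import duty = 5390.85 + 14157.72 = 19548.57

Import duty: CHF 19548.57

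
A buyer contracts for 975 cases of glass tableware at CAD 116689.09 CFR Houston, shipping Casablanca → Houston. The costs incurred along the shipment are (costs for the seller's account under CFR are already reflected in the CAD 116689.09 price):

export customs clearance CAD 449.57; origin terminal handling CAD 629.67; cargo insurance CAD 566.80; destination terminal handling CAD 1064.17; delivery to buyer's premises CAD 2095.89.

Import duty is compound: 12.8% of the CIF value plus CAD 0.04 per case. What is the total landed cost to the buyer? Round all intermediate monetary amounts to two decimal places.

CFR: the seller pays costs through ocean freight to the destination port, but not insurance.
Already in the invoice (seller's account under CFR): export clearance, origin terminal — exclude.
CIF value = CFR price + insurance = 116689.09 + 566.80 = 117255.89
Ad valorem component: 117255.89 × 12.8% = 15008.75
Specific component: 975 × 0.04 = 39.00
Import duty = 15008.75 + 39.00 = 15047.75
Buyer bears: insurance 566.80 + destination terminal 1064.17 + delivery 2095.89 + duty 15047.75 = 18774.61
Landed cost = invoice 116689.09 + 18774.61 = 135463.70

Total landed cost: CAD 135463.70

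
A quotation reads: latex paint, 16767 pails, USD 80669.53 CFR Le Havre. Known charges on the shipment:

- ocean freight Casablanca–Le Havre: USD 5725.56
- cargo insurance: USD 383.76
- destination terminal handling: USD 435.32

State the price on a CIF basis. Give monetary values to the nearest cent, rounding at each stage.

CIF price: USD 81053.29

Not relevant to the conversion: freight — on the seller under both CFR and CIF; already in the CFR price and stays in the CIF price. destination terminal — on the buyer under both terms; not part of either seller's price.
From CFR to CIF, the seller additionally bears: insurance.
CIF price = 80669.53 + 383.76 = 81053.29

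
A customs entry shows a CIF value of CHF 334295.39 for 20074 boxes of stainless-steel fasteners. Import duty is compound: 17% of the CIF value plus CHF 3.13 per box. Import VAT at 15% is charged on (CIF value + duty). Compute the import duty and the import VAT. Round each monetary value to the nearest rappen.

Ad valorem component: 334295.39 × 17% = 56830.22
Specific component: 20074 × 3.13 = 62831.62
Import duty = 56830.22 + 62831.62 = 119661.84
VAT base = CIF + duty = 334295.39 + 119661.84 = 453957.23
Import VAT = 453957.23 × 15% = 68093.58

Import duty: CHF 119661.84; import VAT: CHF 68093.58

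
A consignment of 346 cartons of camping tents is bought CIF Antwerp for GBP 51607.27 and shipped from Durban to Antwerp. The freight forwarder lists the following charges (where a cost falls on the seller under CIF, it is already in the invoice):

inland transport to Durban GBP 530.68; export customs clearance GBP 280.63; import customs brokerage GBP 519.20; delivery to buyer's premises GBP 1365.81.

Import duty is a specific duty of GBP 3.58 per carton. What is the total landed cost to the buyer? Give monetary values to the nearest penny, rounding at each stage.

Total landed cost: GBP 54730.96

CIF: the seller pays costs through ocean freight and marine insurance to the destination port.
Already in the invoice (seller's account under CIF): inland to port, export clearance — exclude.
The CIF price already equals the CIF value: 51607.27
Import duty = 346 × 3.58 = 1238.68
Buyer bears: brokerage 519.20 + delivery 1365.81 + duty 1238.68 = 3123.69
Landed cost = invoice 51607.27 + 3123.69 = 54730.96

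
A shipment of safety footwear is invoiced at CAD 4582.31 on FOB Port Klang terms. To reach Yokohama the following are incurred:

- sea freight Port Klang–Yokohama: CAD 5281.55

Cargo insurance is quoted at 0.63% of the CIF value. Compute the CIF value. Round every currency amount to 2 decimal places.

Let C be the CIF value. C = FOB price + freight + 0.63% × C
C − 0.63% × C = 4582.31 + 5281.55
0.9937 × C = 9863.86
C = 9863.86 / 0.9937 = 9926.40
Insurance premium = 0.63% × 9926.40 = 62.54

CIF value: CAD 9926.40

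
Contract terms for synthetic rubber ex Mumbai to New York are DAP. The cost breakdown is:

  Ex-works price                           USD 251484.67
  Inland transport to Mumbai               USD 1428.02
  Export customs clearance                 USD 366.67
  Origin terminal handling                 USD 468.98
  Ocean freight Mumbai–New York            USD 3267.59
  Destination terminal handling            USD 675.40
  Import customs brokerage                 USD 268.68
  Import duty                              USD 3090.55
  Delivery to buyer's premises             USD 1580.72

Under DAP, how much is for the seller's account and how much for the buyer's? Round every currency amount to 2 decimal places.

DAP: the seller bears all costs to the named destination except import duty and clearance.
Seller's account: goods 251484.67 + inland to port 1428.02 + export clearance 366.67 + origin terminal 468.98 + freight 3267.59 + destination terminal 675.40 + delivery 1580.72 = 259272.05
Buyer's account: brokerage 268.68 + duty 3090.55 = 3359.23

Seller: USD 259272.05; buyer: USD 3359.23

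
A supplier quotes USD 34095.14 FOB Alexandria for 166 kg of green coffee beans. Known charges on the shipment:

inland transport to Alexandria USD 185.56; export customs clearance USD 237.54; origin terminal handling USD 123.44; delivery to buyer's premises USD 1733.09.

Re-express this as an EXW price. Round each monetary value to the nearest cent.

EXW price: USD 33548.60

Not relevant to the conversion: delivery — on the buyer under both terms; not part of either seller's price.
From FOB to EXW, the seller no longer bears: inland to port, export clearance, origin terminal.
EXW price = 34095.14 − 185.56 − 237.54 − 123.44 = 33548.60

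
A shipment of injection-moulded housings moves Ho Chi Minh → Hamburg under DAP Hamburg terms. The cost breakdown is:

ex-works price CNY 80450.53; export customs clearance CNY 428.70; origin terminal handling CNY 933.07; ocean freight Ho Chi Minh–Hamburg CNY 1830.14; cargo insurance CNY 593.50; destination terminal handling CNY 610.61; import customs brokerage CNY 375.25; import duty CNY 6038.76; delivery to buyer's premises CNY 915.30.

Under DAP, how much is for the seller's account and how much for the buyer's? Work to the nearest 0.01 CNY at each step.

DAP: the seller bears all costs to the named destination except import duty and clearance.
Seller's account: goods 80450.53 + export clearance 428.70 + origin terminal 933.07 + freight 1830.14 + insurance 593.50 + destination terminal 610.61 + delivery 915.30 = 85761.85
Buyer's account: brokerage 375.25 + duty 6038.76 = 6414.01

Seller: CNY 85761.85; buyer: CNY 6414.01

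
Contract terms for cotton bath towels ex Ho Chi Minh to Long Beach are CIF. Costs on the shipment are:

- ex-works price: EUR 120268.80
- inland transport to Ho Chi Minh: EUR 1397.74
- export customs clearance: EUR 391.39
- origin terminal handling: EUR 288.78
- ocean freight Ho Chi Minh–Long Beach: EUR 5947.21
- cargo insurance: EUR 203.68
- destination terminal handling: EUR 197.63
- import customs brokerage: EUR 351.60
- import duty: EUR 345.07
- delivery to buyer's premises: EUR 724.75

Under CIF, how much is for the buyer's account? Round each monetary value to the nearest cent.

Buyer's account: EUR 1619.05

CIF: the seller pays costs through ocean freight and marine insurance to the destination port.
Seller's account: goods 120268.80 + inland to port 1397.74 + export clearance 391.39 + origin terminal 288.78 + freight 5947.21 + insurance 203.68 = 128497.60
Buyer's account: destination terminal 197.63 + brokerage 351.60 + duty 345.07 + delivery 724.75 = 1619.05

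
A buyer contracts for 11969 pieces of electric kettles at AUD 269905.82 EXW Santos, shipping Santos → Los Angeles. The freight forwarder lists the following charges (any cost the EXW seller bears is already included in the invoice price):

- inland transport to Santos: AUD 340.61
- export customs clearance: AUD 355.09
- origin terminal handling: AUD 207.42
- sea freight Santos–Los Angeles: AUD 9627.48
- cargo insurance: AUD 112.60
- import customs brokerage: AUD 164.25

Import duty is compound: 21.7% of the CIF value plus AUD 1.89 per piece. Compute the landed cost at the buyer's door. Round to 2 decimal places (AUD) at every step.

Total landed cost: AUD 364213.82

EXW: the seller makes goods available at their premises; the buyer bears all onward costs.
CIF value = EXW price + inland to port + export clearance + origin terminal + freight + insurance = 269905.82 + 340.61 + 355.09 + 207.42 + 9627.48 + 112.60 = 280549.02
Ad valorem component: 280549.02 × 21.7% = 60879.14
Specific component: 11969 × 1.89 = 22621.41
Import duty = 60879.14 + 22621.41 = 83500.55
Buyer bears: inland to port 340.61 + export clearance 355.09 + origin terminal 207.42 + freight 9627.48 + insurance 112.60 + brokerage 164.25 + duty 83500.55 = 94308.00
Landed cost = invoice 269905.82 + 94308.00 = 364213.82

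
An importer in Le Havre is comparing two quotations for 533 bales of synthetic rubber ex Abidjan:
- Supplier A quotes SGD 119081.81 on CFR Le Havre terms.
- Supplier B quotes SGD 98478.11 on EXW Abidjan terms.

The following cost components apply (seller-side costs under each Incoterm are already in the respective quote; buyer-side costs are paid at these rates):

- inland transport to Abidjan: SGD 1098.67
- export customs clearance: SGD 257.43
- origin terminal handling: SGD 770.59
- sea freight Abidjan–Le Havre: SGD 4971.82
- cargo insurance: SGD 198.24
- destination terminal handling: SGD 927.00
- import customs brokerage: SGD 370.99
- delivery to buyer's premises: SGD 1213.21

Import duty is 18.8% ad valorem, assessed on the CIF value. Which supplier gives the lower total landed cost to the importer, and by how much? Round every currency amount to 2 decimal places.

Supplier B is cheaper by SGD 16044.17

Supplier A (CFR):
CIF value = CFR price + insurance = 119081.81 + 198.24 = 119280.05
Import duty = 119280.05 × 18.8% = 22424.65
Buyer bears (A): 198.24 + 927.00 + 370.99 + 1213.21 = 2709.44
Landed cost (A) = invoice 119081.81 + 2709.44 + duty 22424.65 = 144215.90
Supplier B (EXW):
CIF value = EXW price + inland to port + export clearance + origin terminal + freight + insurance = 98478.11 + 1098.67 + 257.43 + 770.59 + 4971.82 + 198.24 = 105774.86
Import duty = 105774.86 × 18.8% = 19885.67
Buyer bears (B): 1098.67 + 257.43 + 770.59 + 4971.82 + 198.24 + 927.00 + 370.99 + 1213.21 = 9807.95
Landed cost (B) = invoice 98478.11 + 9807.95 + duty 19885.67 = 128171.73
Difference = |144215.90 − 128171.73| = 16044.17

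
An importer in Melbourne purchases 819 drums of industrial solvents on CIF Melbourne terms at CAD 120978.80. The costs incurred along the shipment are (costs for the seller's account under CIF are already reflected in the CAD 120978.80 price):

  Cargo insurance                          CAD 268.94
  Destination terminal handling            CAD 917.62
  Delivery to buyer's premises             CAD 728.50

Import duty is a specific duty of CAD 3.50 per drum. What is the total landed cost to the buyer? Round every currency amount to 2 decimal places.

CIF: the seller pays costs through ocean freight and marine insurance to the destination port.
Already in the invoice (seller's account under CIF): insurance — exclude.
The CIF price already equals the CIF value: 120978.80
Import duty = 819 × 3.50 = 2866.50
Buyer bears: destination terminal 917.62 + delivery 728.50 + duty 2866.50 = 4512.62
Landed cost = invoice 120978.80 + 4512.62 = 125491.42

Total landed cost: CAD 125491.42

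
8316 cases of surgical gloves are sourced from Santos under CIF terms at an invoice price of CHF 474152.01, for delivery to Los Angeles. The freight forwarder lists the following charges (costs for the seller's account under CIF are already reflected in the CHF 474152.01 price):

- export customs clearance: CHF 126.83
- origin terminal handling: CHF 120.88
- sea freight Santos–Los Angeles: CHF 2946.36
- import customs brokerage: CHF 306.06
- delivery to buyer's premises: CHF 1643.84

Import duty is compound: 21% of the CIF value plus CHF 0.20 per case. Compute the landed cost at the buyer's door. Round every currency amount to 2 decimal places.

Total landed cost: CHF 577337.03

CIF: the seller pays costs through ocean freight and marine insurance to the destination port.
Already in the invoice (seller's account under CIF): export clearance, origin terminal, freight — exclude.
The CIF price already equals the CIF value: 474152.01
Ad valorem component: 474152.01 × 21% = 99571.92
Specific component: 8316 × 0.20 = 1663.20
Import duty = 99571.92 + 1663.20 = 101235.12
Buyer bears: brokerage 306.06 + delivery 1643.84 + duty 101235.12 = 103185.02
Landed cost = invoice 474152.01 + 103185.02 = 577337.03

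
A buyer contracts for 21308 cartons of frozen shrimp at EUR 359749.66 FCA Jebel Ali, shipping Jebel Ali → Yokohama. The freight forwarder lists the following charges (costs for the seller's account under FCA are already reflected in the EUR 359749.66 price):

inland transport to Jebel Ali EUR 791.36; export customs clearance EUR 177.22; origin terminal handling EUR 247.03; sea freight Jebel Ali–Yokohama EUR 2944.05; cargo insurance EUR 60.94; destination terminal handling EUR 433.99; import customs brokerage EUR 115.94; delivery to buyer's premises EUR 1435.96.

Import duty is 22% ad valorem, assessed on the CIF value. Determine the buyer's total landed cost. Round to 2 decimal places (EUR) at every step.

Total landed cost: EUR 444847.94

FCA: the seller delivers export-cleared goods to the carrier; the buyer bears costs from that point.
Already in the invoice (seller's account under FCA): inland to port, export clearance — exclude.
CIF value = FCA price + origin terminal + freight + insurance = 359749.66 + 247.03 + 2944.05 + 60.94 = 363001.68
Import duty = 363001.68 × 22% = 79860.37
Buyer bears: origin terminal 247.03 + freight 2944.05 + insurance 60.94 + destination terminal 433.99 + brokerage 115.94 + delivery 1435.96 + duty 79860.37 = 85098.28
Landed cost = invoice 359749.66 + 85098.28 = 444847.94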